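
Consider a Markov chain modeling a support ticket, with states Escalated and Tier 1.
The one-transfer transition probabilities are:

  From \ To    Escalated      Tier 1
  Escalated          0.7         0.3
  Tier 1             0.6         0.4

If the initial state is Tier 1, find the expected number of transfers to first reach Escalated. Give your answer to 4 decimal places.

Let t(s) be the expected number of transfers to first reach Escalated from state s, with t(Escalated) = 0. Conditioning on the first transfer:
t(Tier 1) = 1 + 0.4·t(Tier 1)
Solving: t(Tier 1) = 1.6667.
Expected transfers from Tier 1 to Escalated: 1.6667.

1.6667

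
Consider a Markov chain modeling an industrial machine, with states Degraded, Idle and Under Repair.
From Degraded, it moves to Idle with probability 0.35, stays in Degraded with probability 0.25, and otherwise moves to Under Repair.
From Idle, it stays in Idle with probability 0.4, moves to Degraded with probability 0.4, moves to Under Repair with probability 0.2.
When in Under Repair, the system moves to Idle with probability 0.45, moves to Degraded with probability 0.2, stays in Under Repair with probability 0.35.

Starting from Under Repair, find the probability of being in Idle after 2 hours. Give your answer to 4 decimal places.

Sum over the intermediate state after 1 hour:
P = P(Under Repair→Degraded)·P(Degraded→Idle) + P(Under Repair→Idle)·P(Idle→Idle) + P(Under Repair→Under Repair)·P(Under Repair→Idle)
  = 0.2×0.35 + 0.45×0.4 + 0.35×0.45
  = 0.0700 + 0.1800 + 0.1575 = 0.4075

0.4075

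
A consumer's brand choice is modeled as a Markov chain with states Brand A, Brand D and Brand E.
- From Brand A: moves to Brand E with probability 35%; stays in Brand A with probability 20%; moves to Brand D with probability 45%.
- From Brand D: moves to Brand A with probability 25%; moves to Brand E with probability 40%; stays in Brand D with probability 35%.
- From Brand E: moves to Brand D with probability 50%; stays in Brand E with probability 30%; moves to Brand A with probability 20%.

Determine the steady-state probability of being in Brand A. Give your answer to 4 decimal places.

0.2213

Let the stationary distribution be π with π = πP and π_1 + π_2 + π_3 = 1.
π_1 = 0.2·π_1 + 0.25·π_2 + 0.2·π_3
π_2 = 0.45·π_1 + 0.35·π_2 + 0.5·π_3
Solving with the normalization constraint gives π = (0.2213, 0.4252, 0.3536).
So the stationary probability of Brand A is 0.2213.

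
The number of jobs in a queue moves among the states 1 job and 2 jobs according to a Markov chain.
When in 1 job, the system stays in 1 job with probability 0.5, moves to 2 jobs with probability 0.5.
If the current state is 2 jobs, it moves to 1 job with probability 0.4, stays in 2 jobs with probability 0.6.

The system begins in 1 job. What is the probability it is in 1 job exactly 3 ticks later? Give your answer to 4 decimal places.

Propagate the distribution vector 3 ticks from 1 job.
After 0 ticks: (1.0000, 0.0000)
After 1 tick: (0.5000, 0.5000)
After 2 ticks: (0.4500, 0.5500)
After 3 ticks: (0.4450, 0.5550)
P(in 1 job after 3 ticks) = 0.4450

0.4450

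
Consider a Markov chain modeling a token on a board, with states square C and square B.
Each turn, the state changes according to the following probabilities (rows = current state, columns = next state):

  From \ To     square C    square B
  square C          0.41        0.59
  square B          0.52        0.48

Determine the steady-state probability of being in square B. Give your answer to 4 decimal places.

0.5315

Let the stationary distribution be π with π = πP and π_1 + π_2 = 1.
π_1 = 0.41·π_1 + 0.52·π_2
Solving with the normalization constraint gives π = (0.4685, 0.5315).
So the stationary probability of square B is 0.5315.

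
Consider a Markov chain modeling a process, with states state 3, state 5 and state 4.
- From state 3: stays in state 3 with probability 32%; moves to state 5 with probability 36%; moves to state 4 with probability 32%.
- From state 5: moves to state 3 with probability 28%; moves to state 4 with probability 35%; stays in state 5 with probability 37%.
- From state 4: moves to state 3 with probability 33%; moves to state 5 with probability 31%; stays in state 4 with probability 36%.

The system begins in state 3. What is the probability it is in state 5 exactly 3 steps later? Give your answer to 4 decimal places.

0.3463

Propagate the distribution vector 3 steps from state 3.
After 0 steps: (1.0000, 0.0000, 0.0000)
After 1 step: (0.3200, 0.3600, 0.3200)
After 2 steps: (0.3088, 0.3476, 0.3436)
After 3 steps: (0.3095, 0.3463, 0.3442)
P(in state 5 after 3 steps) = 0.3463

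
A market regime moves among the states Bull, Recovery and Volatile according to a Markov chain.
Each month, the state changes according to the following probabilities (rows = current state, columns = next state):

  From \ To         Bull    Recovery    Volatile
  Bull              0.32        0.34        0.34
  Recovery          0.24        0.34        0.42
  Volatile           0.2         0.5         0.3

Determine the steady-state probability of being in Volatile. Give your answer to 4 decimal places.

Let the stationary distribution be π with π = πP and π_1 + π_2 + π_3 = 1.
π_1 = 0.32·π_1 + 0.24·π_2 + 0.2·π_3
π_2 = 0.34·π_1 + 0.34·π_2 + 0.5·π_3
Solving with the normalization constraint gives π = (0.2453, 0.3972, 0.3575).
So the stationary probability of Volatile is 0.3575.

0.3575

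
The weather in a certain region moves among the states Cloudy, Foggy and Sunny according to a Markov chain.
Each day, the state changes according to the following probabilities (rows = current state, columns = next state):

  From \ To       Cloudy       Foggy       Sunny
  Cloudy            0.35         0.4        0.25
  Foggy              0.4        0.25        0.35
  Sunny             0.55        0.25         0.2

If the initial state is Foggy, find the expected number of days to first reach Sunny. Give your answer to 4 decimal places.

Let t(s) be the expected number of days to first reach Sunny from state s, with t(Sunny) = 0. Conditioning on the first day:
t(Cloudy) = 1 + 0.35·t(Cloudy) + 0.4·t(Foggy)
t(Foggy) = 1 + 0.4·t(Cloudy) + 0.25·t(Foggy)
Solving: t(Cloudy) = 3.5115, t(Foggy) = 3.2061.
Expected days from Foggy to Sunny: 3.2061.

3.2061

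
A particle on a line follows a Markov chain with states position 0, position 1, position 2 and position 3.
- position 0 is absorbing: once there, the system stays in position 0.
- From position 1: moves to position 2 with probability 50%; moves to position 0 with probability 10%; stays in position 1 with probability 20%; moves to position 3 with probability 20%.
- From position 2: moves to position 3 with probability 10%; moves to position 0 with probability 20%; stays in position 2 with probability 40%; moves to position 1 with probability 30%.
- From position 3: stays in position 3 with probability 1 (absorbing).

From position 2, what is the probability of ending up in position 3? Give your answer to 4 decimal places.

Let h(s) be the probability of absorption at position 3 starting from transient state s. Then h(position 3) = 1 and h(position 0) = 0. By first-step analysis:
h(position 1) = 0.1·0 + 0.2·h(position 1) + 0.5·h(position 2) + 0.2·1
h(position 2) = 0.2·0 + 0.3·h(position 1) + 0.4·h(position 2) + 0.1·1
Solving: h(position 1) = 0.5152, h(position 2) = 0.4242.
Starting from position 2, the probability is 0.4242.

0.4242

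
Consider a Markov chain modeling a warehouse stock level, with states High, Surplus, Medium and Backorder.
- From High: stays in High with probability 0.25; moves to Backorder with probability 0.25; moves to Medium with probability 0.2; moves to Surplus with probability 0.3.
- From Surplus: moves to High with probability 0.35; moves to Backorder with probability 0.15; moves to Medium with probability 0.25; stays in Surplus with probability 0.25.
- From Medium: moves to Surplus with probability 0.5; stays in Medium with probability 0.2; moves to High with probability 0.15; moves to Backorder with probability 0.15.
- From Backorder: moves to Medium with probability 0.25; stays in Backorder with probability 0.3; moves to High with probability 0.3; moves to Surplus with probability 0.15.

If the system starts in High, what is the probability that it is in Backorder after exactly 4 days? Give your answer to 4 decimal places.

Propagate the distribution vector 4 days from High.
After 0 days: (1.0000, 0.0000, 0.0000, 0.0000)
After 1 day: (0.2500, 0.3000, 0.2000, 0.2500)
After 2 days: (0.2725, 0.2875, 0.2275, 0.2125)
After 3 days: (0.2666, 0.2993, 0.2250, 0.2091)
After 4 days: (0.2679, 0.2987, 0.2254, 0.2080)
P(in Backorder after 4 days) = 0.2080

0.2080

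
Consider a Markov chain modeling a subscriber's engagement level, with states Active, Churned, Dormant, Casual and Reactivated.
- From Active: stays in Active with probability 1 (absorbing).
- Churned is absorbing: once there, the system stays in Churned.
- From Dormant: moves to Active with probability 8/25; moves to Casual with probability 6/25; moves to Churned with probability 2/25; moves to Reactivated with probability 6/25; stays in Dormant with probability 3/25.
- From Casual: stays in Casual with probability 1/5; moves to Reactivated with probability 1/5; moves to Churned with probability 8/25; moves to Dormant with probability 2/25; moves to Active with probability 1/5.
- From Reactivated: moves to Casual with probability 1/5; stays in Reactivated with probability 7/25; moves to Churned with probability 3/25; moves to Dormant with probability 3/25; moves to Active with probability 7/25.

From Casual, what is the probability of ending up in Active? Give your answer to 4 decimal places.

Let h(s) be the probability of absorption at Active starting from transient state s. Then h(Active) = 1 and h(Churned) = 0. By first-step analysis:
h(Dormant) = 0.32·1 + 0.08·0 + 0.12·h(Dormant) + 0.24·h(Casual) + 0.24·h(Reactivated)
h(Casual) = 0.2·1 + 0.32·0 + 0.08·h(Dormant) + 0.2·h(Casual) + 0.2·h(Reactivated)
h(Reactivated) = 0.28·1 + 0.12·0 + 0.12·h(Dormant) + 0.2·h(Casual) + 0.28·h(Reactivated)
Solving: h(Dormant) = 0.6653, h(Casual) = 0.4744, h(Reactivated) = 0.6315.
Starting from Casual, the probability is 0.4744.

0.4744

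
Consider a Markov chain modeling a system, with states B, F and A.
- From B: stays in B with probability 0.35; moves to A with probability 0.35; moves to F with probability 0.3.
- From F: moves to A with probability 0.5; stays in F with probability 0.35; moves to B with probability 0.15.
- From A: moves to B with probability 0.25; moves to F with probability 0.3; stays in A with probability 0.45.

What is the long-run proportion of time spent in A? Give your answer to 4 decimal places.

Let the stationary distribution be π with π = πP and π_1 + π_2 + π_3 = 1.
π_1 = 0.35·π_1 + 0.15·π_2 + 0.25·π_3
π_2 = 0.3·π_1 + 0.35·π_2 + 0.3·π_3
Solving with the normalization constraint gives π = (0.2427, 0.3158, 0.4415).
So the stationary probability of A is 0.4415.

0.4415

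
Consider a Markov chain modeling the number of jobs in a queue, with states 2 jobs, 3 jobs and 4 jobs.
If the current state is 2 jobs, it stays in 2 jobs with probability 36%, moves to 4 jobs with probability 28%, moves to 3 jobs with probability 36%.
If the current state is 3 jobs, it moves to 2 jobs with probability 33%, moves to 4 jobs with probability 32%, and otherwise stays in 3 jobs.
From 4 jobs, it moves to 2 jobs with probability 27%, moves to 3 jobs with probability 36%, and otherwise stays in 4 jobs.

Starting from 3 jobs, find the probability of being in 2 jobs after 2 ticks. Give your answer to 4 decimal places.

0.3207

Sum over the intermediate state after 1 tick:
P = P(3 jobs→2 jobs)·P(2 jobs→2 jobs) + P(3 jobs→3 jobs)·P(3 jobs→2 jobs) + P(3 jobs→4 jobs)·P(4 jobs→2 jobs)
  = 0.33×0.36 + 0.35×0.33 + 0.32×0.27
  = 0.1188 + 0.1155 + 0.0864 = 0.3207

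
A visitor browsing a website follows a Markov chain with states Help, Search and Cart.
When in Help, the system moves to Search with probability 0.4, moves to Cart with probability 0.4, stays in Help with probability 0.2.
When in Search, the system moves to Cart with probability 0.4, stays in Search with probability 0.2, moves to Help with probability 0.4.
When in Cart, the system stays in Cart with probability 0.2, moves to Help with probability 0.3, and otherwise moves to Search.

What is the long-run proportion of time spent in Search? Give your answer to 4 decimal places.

0.3611

Let the stationary distribution be π with π = πP and π_1 + π_2 + π_3 = 1.
π_1 = 0.2·π_1 + 0.4·π_2 + 0.3·π_3
π_2 = 0.4·π_1 + 0.2·π_2 + 0.5·π_3
Solving with the normalization constraint gives π = (0.3056, 0.3611, 0.3333).
So the stationary probability of Search is 0.3611.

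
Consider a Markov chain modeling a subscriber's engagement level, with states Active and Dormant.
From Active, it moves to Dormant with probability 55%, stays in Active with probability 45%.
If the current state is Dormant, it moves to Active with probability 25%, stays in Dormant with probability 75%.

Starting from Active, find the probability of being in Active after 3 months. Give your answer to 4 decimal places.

0.3180

Propagate the distribution vector 3 months from Active.
After 0 months: (1.0000, 0.0000)
After 1 month: (0.4500, 0.5500)
After 2 months: (0.3400, 0.6600)
After 3 months: (0.3180, 0.6820)
P(in Active after 3 months) = 0.3180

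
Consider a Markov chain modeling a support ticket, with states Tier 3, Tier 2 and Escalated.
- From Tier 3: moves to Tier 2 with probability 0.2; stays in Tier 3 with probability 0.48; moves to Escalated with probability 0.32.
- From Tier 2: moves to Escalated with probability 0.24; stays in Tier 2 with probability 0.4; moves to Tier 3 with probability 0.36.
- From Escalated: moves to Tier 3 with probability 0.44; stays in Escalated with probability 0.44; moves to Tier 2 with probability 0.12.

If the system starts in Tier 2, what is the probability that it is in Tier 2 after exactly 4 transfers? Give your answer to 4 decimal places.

0.2184

Propagate the distribution vector 4 transfers from Tier 2.
After 0 transfers: (0.0000, 1.0000, 0.0000)
After 1 transfer: (0.3600, 0.4000, 0.2400)
After 2 transfers: (0.4224, 0.2608, 0.3168)
After 3 transfers: (0.4360, 0.2268, 0.3372)
After 4 transfers: (0.4393, 0.2184, 0.3423)
P(in Tier 2 after 4 transfers) = 0.2184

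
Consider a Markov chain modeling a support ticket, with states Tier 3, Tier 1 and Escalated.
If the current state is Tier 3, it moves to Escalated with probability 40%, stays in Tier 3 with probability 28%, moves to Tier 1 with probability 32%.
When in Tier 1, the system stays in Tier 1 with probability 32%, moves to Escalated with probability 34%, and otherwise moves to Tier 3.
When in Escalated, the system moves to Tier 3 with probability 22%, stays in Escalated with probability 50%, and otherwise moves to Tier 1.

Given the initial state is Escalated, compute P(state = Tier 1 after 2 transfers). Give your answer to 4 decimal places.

Sum over the intermediate state after 1 transfer:
P = P(Escalated→Tier 3)·P(Tier 3→Tier 1) + P(Escalated→Tier 1)·P(Tier 1→Tier 1) + P(Escalated→Escalated)·P(Escalated→Tier 1)
  = 0.22×0.32 + 0.28×0.32 + 0.5×0.28
  = 0.0704 + 0.0896 + 0.1400 = 0.3000

0.3000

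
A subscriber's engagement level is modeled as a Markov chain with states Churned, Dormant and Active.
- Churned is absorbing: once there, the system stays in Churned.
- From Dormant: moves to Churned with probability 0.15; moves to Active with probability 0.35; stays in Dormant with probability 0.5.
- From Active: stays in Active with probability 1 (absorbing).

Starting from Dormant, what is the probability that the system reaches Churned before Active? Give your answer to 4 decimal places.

Let h(s) be the probability of absorption at Churned starting from transient state s. Then h(Churned) = 1 and h(Active) = 0. By first-step analysis:
h(Dormant) = 0.15·1 + 0.5·h(Dormant) + 0.35·0
Solving: h(Dormant) = 0.3000.
Starting from Dormant, the probability is 0.3000.

0.3000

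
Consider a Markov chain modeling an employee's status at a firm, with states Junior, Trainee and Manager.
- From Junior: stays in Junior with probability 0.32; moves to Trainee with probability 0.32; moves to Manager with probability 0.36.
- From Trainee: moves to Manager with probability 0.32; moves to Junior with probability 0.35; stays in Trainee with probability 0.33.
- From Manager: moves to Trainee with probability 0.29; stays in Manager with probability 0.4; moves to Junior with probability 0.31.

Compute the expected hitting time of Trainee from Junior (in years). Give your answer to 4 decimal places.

3.2389

Let t(s) be the expected number of years to first reach Trainee from state s, with t(Trainee) = 0. Conditioning on the first year:
t(Junior) = 1 + 0.32·t(Junior) + 0.36·t(Manager)
t(Manager) = 1 + 0.31·t(Junior) + 0.4·t(Manager)
Solving: t(Junior) = 3.2389, t(Manager) = 3.3401.
Expected years from Junior to Trainee: 3.2389.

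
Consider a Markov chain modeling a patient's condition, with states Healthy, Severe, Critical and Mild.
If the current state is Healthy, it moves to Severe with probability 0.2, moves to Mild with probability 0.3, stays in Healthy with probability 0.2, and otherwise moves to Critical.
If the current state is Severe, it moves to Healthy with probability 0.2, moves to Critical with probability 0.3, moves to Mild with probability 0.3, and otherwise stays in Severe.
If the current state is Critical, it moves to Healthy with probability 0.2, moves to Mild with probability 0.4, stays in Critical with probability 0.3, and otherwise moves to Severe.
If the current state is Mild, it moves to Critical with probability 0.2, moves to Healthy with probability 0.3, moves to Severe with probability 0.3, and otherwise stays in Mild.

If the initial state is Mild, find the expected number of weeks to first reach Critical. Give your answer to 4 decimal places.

Let t(s) be the expected number of weeks to first reach Critical from state s, with t(Critical) = 0. Conditioning on the first week:
t(Healthy) = 1 + 0.2·t(Healthy) + 0.2·t(Severe) + 0.3·t(Mild)
t(Severe) = 1 + 0.2·t(Healthy) + 0.2·t(Severe) + 0.3·t(Mild)
t(Mild) = 1 + 0.3·t(Healthy) + 0.3·t(Severe) + 0.2·t(Mild)
Solving: t(Healthy) = 3.6667, t(Severe) = 3.6667, t(Mild) = 4.0000.
Expected weeks from Mild to Critical: 4.0000.

4.0000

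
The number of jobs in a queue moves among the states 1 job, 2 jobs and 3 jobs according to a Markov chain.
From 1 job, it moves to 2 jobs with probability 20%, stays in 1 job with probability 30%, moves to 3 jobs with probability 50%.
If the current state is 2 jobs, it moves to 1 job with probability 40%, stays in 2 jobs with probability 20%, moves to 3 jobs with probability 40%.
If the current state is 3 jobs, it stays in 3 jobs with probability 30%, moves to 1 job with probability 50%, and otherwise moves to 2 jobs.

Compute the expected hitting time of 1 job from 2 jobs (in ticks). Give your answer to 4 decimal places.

Let t(s) be the expected number of ticks to first reach 1 job from state s, with t(1 job) = 0. Conditioning on the first tick:
t(2 jobs) = 1 + 0.2·t(2 jobs) + 0.4·t(3 jobs)
t(3 jobs) = 1 + 0.2·t(2 jobs) + 0.3·t(3 jobs)
Solving: t(2 jobs) = 2.2917, t(3 jobs) = 2.0833.
Expected ticks from 2 jobs to 1 job: 2.2917.

2.2917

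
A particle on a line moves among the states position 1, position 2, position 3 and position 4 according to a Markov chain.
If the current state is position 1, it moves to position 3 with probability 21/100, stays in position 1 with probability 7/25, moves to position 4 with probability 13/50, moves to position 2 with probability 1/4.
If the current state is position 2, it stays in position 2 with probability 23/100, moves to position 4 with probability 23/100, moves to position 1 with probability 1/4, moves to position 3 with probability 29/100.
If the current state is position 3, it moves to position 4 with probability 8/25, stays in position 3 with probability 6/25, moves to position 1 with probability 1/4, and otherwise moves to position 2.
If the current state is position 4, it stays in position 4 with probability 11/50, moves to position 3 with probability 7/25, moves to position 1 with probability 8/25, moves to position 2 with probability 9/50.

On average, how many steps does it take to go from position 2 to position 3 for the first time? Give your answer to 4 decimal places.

Let t(s) be the expected number of steps to first reach position 3 from state s, with t(position 3) = 0. Conditioning on the first step:
t(position 1) = 1 + 0.28·t(position 1) + 0.25·t(position 2) + 0.26·t(position 4)
t(position 2) = 1 + 0.25·t(position 1) + 0.23·t(position 2) + 0.23·t(position 4)
t(position 4) = 1 + 0.32·t(position 1) + 0.18·t(position 2) + 0.22·t(position 4)
Solving: t(position 1) = 4.0765, t(position 2) = 3.7642, t(position 4) = 3.8231.
Expected steps from position 2 to position 3: 3.7642.

3.7642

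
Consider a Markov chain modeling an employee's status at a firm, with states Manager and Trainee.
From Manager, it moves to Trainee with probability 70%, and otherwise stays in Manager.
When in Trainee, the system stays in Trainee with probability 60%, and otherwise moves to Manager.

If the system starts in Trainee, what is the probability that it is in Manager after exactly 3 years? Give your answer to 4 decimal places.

0.3640

Propagate the distribution vector 3 years from Trainee.
After 0 years: (0.0000, 1.0000)
After 1 year: (0.4000, 0.6000)
After 2 years: (0.3600, 0.6400)
After 3 years: (0.3640, 0.6360)
P(in Manager after 3 years) = 0.3640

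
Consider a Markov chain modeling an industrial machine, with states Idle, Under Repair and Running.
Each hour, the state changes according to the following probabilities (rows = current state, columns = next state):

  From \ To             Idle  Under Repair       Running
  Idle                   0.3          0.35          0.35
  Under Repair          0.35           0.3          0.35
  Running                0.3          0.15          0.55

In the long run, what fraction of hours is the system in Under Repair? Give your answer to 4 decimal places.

Let the stationary distribution be π with π = πP and π_1 + π_2 + π_3 = 1.
π_1 = 0.3·π_1 + 0.35·π_2 + 0.3·π_3
π_2 = 0.35·π_1 + 0.3·π_2 + 0.15·π_3
Solving with the normalization constraint gives π = (0.3125, 0.2500, 0.4375).
So the stationary probability of Under Repair is 0.2500.

0.2500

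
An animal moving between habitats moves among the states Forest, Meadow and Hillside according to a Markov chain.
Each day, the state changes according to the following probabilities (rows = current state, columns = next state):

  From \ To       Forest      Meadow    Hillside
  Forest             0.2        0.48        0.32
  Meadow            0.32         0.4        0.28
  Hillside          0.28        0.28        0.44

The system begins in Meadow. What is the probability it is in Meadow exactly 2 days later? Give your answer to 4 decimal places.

0.3920

Sum over the intermediate state after 1 day:
P = P(Meadow→Forest)·P(Forest→Meadow) + P(Meadow→Meadow)·P(Meadow→Meadow) + P(Meadow→Hillside)·P(Hillside→Meadow)
  = 0.32×0.48 + 0.4×0.4 + 0.28×0.28
  = 0.1536 + 0.1600 + 0.0784 = 0.3920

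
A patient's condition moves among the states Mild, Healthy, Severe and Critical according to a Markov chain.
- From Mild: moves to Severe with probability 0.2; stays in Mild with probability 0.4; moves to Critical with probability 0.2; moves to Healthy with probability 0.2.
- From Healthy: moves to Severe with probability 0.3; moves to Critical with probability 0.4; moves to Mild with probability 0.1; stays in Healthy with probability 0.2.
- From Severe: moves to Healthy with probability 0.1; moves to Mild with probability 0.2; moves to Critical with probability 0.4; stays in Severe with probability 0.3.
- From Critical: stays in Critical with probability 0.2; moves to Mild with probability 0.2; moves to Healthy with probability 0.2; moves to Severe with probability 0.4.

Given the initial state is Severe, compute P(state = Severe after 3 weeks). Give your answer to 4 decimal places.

0.3050

Propagate the distribution vector 3 weeks from Severe.
After 0 weeks: (0.0000, 0.0000, 1.0000, 0.0000)
After 1 week: (0.2000, 0.1000, 0.3000, 0.4000)
After 2 weeks: (0.2300, 0.1700, 0.3200, 0.2800)
After 3 weeks: (0.2290, 0.1680, 0.3050, 0.2980)
P(in Severe after 3 weeks) = 0.3050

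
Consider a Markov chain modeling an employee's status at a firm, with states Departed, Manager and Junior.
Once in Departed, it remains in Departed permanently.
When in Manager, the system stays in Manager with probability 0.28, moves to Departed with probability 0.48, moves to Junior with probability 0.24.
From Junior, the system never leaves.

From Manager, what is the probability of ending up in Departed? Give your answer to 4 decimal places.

Let h(s) be the probability of absorption at Departed starting from transient state s. Then h(Departed) = 1 and h(Junior) = 0. By first-step analysis:
h(Manager) = 0.48·1 + 0.28·h(Manager) + 0.24·0
Solving: h(Manager) = 0.6667.
Starting from Manager, the probability is 0.6667.

0.6667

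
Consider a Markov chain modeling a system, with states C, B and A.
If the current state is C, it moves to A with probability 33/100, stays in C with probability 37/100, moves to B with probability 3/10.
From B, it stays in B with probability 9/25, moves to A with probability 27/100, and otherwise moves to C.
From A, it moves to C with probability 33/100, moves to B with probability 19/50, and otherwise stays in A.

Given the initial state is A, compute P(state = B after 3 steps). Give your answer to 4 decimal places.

0.3444

Propagate the distribution vector 3 steps from A.
After 0 steps: (0.0000, 0.0000, 1.0000)
After 1 step: (0.3300, 0.3800, 0.2900)
After 2 steps: (0.3584, 0.3460, 0.2956)
After 3 steps: (0.3582, 0.3444, 0.2974)
P(in B after 3 steps) = 0.3444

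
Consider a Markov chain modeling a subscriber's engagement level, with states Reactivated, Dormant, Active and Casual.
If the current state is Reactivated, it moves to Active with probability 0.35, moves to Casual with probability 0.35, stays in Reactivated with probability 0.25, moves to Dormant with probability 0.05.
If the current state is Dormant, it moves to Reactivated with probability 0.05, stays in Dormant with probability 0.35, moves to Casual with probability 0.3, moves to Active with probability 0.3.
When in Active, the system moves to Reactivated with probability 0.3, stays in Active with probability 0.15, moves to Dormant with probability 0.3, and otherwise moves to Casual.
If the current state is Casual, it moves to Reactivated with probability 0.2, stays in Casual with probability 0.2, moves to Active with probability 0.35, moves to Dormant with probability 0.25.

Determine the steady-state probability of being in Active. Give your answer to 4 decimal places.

Let the stationary distribution be π with π = πP and π_1 + π_2 + π_3 + π_4 = 1.
π_1 = 0.25·π_1 + 0.05·π_2 + 0.3·π_3 + 0.2·π_4
π_2 = 0.05·π_1 + 0.35·π_2 + 0.3·π_3 + 0.25·π_4
π_3 = 0.35·π_1 + 0.3·π_2 + 0.15·π_3 + 0.35·π_4
Solving with the normalization constraint gives π = (0.2009, 0.2488, 0.2813, 0.2691).
So the stationary probability of Active is 0.2813.

0.2813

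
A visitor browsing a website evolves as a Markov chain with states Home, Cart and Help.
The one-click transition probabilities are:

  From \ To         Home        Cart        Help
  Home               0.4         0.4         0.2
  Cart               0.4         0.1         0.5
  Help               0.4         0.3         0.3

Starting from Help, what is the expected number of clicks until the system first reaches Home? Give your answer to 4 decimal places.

2.5000

Let t(s) be the expected number of clicks to first reach Home from state s, with t(Home) = 0. Conditioning on the first click:
t(Cart) = 1 + 0.1·t(Cart) + 0.5·t(Help)
t(Help) = 1 + 0.3·t(Cart) + 0.3·t(Help)
Solving: t(Cart) = 2.5000, t(Help) = 2.5000.
Expected clicks from Help to Home: 2.5000.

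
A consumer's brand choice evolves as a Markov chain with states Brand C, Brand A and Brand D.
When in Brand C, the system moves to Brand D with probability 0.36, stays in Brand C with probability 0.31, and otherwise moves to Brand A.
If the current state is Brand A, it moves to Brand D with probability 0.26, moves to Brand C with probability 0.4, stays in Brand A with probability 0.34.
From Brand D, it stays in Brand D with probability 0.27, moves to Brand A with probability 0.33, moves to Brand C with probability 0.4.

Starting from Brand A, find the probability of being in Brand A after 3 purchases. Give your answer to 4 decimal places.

0.3333

Propagate the distribution vector 3 purchases from Brand A.
After 0 purchases: (0.0000, 1.0000, 0.0000)
After 1 purchase: (0.4000, 0.3400, 0.2600)
After 2 purchases: (0.3640, 0.3334, 0.3026)
After 3 purchases: (0.3672, 0.3333, 0.2994)
P(in Brand A after 3 purchases) = 0.3333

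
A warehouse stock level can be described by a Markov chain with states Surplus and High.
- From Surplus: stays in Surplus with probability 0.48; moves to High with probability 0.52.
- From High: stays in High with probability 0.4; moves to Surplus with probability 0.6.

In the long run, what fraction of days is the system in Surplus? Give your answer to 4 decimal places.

0.5357

Let the stationary distribution be π with π = πP and π_1 + π_2 = 1.
π_1 = 0.48·π_1 + 0.6·π_2
Solving with the normalization constraint gives π = (0.5357, 0.4643).
So the stationary probability of Surplus is 0.5357.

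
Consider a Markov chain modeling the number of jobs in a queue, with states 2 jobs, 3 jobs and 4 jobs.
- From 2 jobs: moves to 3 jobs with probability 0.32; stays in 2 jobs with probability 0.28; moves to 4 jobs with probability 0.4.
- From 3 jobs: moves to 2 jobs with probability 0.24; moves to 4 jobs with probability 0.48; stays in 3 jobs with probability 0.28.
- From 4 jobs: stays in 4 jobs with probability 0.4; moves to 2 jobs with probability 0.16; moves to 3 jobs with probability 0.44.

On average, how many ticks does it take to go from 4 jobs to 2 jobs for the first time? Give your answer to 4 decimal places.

5.2536

Let t(s) be the expected number of ticks to first reach 2 jobs from state s, with t(2 jobs) = 0. Conditioning on the first tick:
t(3 jobs) = 1 + 0.28·t(3 jobs) + 0.48·t(4 jobs)
t(4 jobs) = 1 + 0.44·t(3 jobs) + 0.4·t(4 jobs)
Solving: t(3 jobs) = 4.8913, t(4 jobs) = 5.2536.
Expected ticks from 4 jobs to 2 jobs: 5.2536.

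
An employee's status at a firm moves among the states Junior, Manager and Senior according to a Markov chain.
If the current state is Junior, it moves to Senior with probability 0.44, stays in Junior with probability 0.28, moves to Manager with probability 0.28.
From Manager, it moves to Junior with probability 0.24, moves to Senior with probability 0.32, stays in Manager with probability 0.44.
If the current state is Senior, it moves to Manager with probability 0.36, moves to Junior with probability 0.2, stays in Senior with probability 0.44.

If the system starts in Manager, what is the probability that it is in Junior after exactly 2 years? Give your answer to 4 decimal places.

0.2368

Sum over the intermediate state after 1 year:
P = P(Manager→Junior)·P(Junior→Junior) + P(Manager→Manager)·P(Manager→Junior) + P(Manager→Senior)·P(Senior→Junior)
  = 0.24×0.28 + 0.44×0.24 + 0.32×0.2
  = 0.0672 + 0.1056 + 0.0640 = 0.2368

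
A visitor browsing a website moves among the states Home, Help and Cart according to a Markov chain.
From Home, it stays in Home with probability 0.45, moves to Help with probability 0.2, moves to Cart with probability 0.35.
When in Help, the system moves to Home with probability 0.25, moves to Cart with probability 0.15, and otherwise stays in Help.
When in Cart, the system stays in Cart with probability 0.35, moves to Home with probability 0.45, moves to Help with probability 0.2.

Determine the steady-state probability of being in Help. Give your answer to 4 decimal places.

0.3333

Let the stationary distribution be π with π = πP and π_1 + π_2 + π_3 = 1.
π_1 = 0.45·π_1 + 0.25·π_2 + 0.45·π_3
π_2 = 0.2·π_1 + 0.6·π_2 + 0.2·π_3
Solving with the normalization constraint gives π = (0.3833, 0.3333, 0.2833).
So the stationary probability of Help is 0.3333.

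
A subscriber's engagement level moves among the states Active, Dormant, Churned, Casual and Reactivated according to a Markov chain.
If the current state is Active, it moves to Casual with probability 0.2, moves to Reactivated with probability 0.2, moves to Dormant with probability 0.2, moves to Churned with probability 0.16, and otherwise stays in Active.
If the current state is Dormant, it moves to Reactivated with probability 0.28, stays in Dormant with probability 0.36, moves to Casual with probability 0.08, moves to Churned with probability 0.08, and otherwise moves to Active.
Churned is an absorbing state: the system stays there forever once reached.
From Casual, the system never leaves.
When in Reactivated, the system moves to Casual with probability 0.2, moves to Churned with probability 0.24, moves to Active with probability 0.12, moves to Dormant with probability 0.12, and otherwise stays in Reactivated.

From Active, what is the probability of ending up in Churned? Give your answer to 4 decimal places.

Let h(s) be the probability of absorption at Churned starting from transient state s. Then h(Churned) = 1 and h(Casual) = 0. By first-step analysis:
h(Active) = 0.24·h(Active) + 0.2·h(Dormant) + 0.16·1 + 0.2·0 + 0.2·h(Reactivated)
h(Dormant) = 0.2·h(Active) + 0.36·h(Dormant) + 0.08·1 + 0.08·0 + 0.28·h(Reactivated)
h(Reactivated) = 0.12·h(Active) + 0.12·h(Dormant) + 0.24·1 + 0.2·0 + 0.32·h(Reactivated)
Solving: h(Active) = 0.4827, h(Dormant) = 0.5066, h(Reactivated) = 0.5275.
Starting from Active, the probability is 0.4827.

0.4827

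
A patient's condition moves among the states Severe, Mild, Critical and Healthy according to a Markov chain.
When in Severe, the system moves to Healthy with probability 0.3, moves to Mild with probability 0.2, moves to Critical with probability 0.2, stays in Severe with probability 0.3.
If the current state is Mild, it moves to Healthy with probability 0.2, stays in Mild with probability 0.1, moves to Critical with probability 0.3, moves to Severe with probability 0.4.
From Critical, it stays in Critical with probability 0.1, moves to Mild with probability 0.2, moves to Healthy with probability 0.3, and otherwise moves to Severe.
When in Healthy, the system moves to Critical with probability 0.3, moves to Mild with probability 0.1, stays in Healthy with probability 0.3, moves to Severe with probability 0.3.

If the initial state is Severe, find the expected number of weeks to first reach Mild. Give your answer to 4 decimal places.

Let t(s) be the expected number of weeks to first reach Mild from state s, with t(Mild) = 0. Conditioning on the first week:
t(Severe) = 1 + 0.3·t(Severe) + 0.2·t(Critical) + 0.3·t(Healthy)
t(Critical) = 1 + 0.4·t(Severe) + 0.1·t(Critical) + 0.3·t(Healthy)
t(Healthy) = 1 + 0.3·t(Severe) + 0.3·t(Critical) + 0.3·t(Healthy)
Solving: t(Severe) = 5.8824, t(Critical) = 5.8824, t(Healthy) = 6.4706.
Expected weeks from Severe to Mild: 5.8824.

5.8824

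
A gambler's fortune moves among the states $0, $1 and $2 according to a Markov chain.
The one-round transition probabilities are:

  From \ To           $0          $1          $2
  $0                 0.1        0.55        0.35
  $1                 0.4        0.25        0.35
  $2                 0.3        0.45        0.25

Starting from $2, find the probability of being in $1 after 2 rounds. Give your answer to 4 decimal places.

Sum over the intermediate state after 1 round:
P = P($2→$0)·P($0→$1) + P($2→$1)·P($1→$1) + P($2→$2)·P($2→$1)
  = 0.3×0.55 + 0.45×0.25 + 0.25×0.45
  = 0.1650 + 0.1125 + 0.1125 = 0.3900

0.3900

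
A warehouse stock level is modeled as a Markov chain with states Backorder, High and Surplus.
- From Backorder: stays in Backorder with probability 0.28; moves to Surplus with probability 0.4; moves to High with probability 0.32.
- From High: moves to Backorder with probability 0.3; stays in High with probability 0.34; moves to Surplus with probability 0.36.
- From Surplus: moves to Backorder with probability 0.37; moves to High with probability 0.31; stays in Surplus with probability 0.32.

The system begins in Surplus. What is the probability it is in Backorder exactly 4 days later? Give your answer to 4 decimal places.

0.3187

Propagate the distribution vector 4 days from Surplus.
After 0 days: (0.0000, 0.0000, 1.0000)
After 1 day: (0.3700, 0.3100, 0.3200)
After 2 days: (0.3150, 0.3230, 0.3620)
After 3 days: (0.3190, 0.3228, 0.3581)
After 4 days: (0.3187, 0.3229, 0.3584)
P(in Backorder after 4 days) = 0.3187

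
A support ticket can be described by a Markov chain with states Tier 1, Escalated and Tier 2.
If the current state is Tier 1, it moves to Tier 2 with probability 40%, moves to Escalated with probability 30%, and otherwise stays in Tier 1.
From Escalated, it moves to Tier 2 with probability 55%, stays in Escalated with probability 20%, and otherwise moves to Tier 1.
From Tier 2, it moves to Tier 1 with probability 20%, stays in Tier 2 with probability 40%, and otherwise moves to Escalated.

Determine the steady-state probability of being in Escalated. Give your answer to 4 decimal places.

0.3134

Let the stationary distribution be π with π = πP and π_1 + π_2 + π_3 = 1.
π_1 = 0.3·π_1 + 0.25·π_2 + 0.2·π_3
π_2 = 0.3·π_1 + 0.2·π_2 + 0.4·π_3
Solving with the normalization constraint gives π = (0.2396, 0.3134, 0.4470).
So the stationary probability of Escalated is 0.3134.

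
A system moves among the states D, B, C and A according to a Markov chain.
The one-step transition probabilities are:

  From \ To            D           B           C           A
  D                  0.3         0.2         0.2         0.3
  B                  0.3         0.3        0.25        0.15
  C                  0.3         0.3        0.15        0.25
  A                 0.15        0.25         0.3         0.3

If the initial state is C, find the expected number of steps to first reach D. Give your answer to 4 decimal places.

Let t(s) be the expected number of steps to first reach D from state s, with t(D) = 0. Conditioning on the first step:
t(B) = 1 + 0.3·t(B) + 0.25·t(C) + 0.15·t(A)
t(C) = 1 + 0.3·t(B) + 0.15·t(C) + 0.25·t(A)
t(A) = 1 + 0.25·t(B) + 0.3·t(C) + 0.3·t(A)
Solving: t(B) = 3.7126, t(C) = 3.7725, t(A) = 4.3713.
Expected steps from C to D: 3.7725.

3.7725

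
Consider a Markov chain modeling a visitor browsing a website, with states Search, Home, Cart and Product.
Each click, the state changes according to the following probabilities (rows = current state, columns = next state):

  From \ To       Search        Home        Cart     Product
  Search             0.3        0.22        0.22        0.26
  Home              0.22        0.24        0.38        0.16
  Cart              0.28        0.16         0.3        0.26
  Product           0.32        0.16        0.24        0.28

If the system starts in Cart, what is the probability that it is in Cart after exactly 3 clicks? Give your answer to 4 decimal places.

0.2773

Propagate the distribution vector 3 clicks from Cart.
After 0 clicks: (0.0000, 0.0000, 1.0000, 0.0000)
After 1 click: (0.2800, 0.1600, 0.3000, 0.2600)
After 2 clicks: (0.2864, 0.1896, 0.2748, 0.2492)
After 3 clicks: (0.2843, 0.1924, 0.2773, 0.2460)
P(in Cart after 3 clicks) = 0.2773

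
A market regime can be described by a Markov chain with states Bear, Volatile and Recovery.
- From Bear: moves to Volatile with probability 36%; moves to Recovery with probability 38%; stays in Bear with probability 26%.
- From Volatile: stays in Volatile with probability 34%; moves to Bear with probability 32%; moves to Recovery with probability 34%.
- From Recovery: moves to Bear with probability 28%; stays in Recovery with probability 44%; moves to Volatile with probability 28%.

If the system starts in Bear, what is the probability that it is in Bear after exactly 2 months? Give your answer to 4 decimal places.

0.2892

Sum over the intermediate state after 1 month:
P = P(Bear→Bear)·P(Bear→Bear) + P(Bear→Volatile)·P(Volatile→Bear) + P(Bear→Recovery)·P(Recovery→Bear)
  = 0.26×0.26 + 0.36×0.32 + 0.38×0.28
  = 0.0676 + 0.1152 + 0.1064 = 0.2892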